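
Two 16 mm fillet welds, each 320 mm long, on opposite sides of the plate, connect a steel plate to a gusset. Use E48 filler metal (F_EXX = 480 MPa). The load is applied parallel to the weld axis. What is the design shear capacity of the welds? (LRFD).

Effective throat t_e = 0.707 × 16 = 11.31 mm.
Total length L = 640 mm; A_we = 11.31 × 640 = 7240 mm².
F_nw = 0.6 F_EXX = 0.6 × 480 = 288 MPa.
φR_n = 0.75 × 288 × 7240 × 10⁻³ = 1564 kN.

φR_n ≈ 1560 kN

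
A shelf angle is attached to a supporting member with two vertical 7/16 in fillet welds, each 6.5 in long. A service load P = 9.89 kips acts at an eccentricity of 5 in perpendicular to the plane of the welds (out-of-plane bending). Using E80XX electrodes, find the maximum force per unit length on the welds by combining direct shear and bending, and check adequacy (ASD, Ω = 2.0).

f_max ≈ 3.59 kip/in; adequate

E80XX → F_EXX = 80 ksi.
L_w = 2 × 6.5 = 13 in; section modulus (unit throat) S = 2 × L²/6 = 14.08 in².
Direct shear f_v = P/L_w = 9.89/13 = 0.7608 kip/in.
Moment M = P × e = 9.89 × 5 = 49.45 kip·in; bending f_b = M/S = 3.511 kip/in.
f_max = √(f_v² + f_b²) = √(0.7608² + 3.511²) = 3.593 kip/in.
r_n/Ω = (1/2.0) × 0.6 × 80 × (0.707 × 0.4375) = 7.423 kip/in → adequate.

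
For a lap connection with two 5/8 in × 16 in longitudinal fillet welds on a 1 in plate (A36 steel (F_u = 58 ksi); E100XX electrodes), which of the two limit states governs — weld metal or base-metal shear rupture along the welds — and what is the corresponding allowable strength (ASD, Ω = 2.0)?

E100XX → F_EXX = 100 ksi.
t_e = 0.707 × 0.625 = 0.4419 in; L = 32 in.
Weld metal: R_n/Ω = (1/2.0) × 0.6 × 100 × 0.4419 × 32 = 424.2 kip.
Base metal (shear rupture): R_n/Ω = (1/2.0) × 0.6 × 58 × 1 × 32 = 556.8 kip.
Governing: weld metal.

R_n/Ω ≈ 424 kip (weld metal governs)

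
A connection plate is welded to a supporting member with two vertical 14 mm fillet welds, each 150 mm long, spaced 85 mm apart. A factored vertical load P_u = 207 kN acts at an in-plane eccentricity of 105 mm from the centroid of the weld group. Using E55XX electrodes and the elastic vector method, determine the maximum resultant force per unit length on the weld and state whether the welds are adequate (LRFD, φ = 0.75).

f_max ≈ 2120 N/mm; adequate

E55XX → F_EXX = 550 MPa.
Total weld length L_w = 300 mm. Treat welds as unit-width lines.
Polar moment about centroid: J = 2[d³/12 + d(b/2)²] = 2[150³/12 + 150×42.5²] = 1104000 mm³.
Direct shear f_v = P/L_w = 207×10³ / 300 = 690 N/mm (vertical).
Torsion M = P·e = 207×10³ × 105 = 21735000 N·mm.
Critical point at (x, y) = (42.5, 75) from centroid. f_tx = M·y/J = 1476 N/mm; f_ty = M·x/J = 836.4 N/mm.
Resultant f_max = √[f_tx² + (f_v + f_ty)²] = √[1476² + (690 + 836.4)²] = 2123 N/mm.
Capacity per unit length: φr_n = 0.75 × 0.6 × 550 × (0.707 × 14) = 2450 N/mm.
2123 ≤ 2450 → adequate.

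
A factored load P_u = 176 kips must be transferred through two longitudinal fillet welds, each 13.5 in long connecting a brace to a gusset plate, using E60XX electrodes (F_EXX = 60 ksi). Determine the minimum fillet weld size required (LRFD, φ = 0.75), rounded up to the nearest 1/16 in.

w = 3/8 in

Total weld length L = 27 in.
Required throat t_e = P_u / (φ × 0.6 F_EXX × L) = 176 / (0.75 × 0.6 × 60 × 27) = 0.2414 in.
Required leg w = t_e / 0.707 = 0.3415 in → use 3/8 in.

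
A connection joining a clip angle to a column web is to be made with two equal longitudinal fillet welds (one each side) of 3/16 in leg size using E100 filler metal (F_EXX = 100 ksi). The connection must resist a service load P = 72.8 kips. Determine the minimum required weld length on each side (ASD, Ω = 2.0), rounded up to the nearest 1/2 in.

L = 9.5 in on each side

Throat t_e = 0.707 × 0.1875 = 0.1326 in.
r_n/Ω = (0.6 × 100 × 0.1326) / 2.0 = 3.977 kip/in.
L_req = P / (r_n/Ω) = 72.8 / 3.977 = 18.31 in total.
Per side: 18.31 / 2 = 9.153 in.
Round up → use L = 9.5 in on each side.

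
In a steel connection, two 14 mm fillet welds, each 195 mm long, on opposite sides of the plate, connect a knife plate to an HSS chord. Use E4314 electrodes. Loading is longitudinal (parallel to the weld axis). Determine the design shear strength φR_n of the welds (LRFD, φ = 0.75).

E43XX → F_EXX = 430 MPa.
Effective throat t_e = 0.707 × 14 = 9.898 mm.
Total length L = 390 mm; A_we = 9.898 × 390 = 3860 mm².
F_nw = 0.6 F_EXX = 0.6 × 430 = 258 MPa.
φR_n = 0.75 × 258 × 3860 × 10⁻³ = 747 kN.

φR_n ≈ 747 kN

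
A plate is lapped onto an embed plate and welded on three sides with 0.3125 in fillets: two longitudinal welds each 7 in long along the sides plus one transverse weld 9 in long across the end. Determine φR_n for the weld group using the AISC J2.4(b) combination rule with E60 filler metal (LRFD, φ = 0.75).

E60XX → F_EXX = 60 ksi.
t_e = 0.707 × 0.3125 = 0.2209 in.
R_nwl = 0.6 × 60 × 0.2209 × 14 = 111.4 kip (longitudinal, 2 welds).
R_nwt = 0.6 × 60 × 0.2209 × 9 = 71.58 kip (transverse, base value).
(i) R_nwl + R_nwt = 182.9 kip; (ii) 0.85 R_nwl + 1.5 R_nwt = 202 kip.
R_n = max = 202 kip [governs: (ii)]; φR_n = 151.5 kip.

φR_n ≈ 152 kip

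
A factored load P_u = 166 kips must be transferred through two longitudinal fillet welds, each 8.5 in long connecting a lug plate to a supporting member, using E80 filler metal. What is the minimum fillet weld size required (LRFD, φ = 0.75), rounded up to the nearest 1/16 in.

w = 7/16 in

E80XX → F_EXX = 80 ksi.
Total weld length L = 17 in.
Required throat t_e = P_u / (φ × 0.6 F_EXX × L) = 166 / (0.75 × 0.6 × 80 × 17) = 0.2712 in.
Required leg w = t_e / 0.707 = 0.3837 in → use 7/16 in.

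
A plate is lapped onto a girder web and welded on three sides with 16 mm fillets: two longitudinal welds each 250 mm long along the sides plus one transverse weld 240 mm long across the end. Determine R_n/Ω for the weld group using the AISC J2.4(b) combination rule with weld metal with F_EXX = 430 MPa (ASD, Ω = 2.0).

R_n/Ω ≈ 1150 kN

t_e = 0.707 × 16 = 11.31 mm.
R_nwl = 0.6 × 430 × 11.31 × 500 × 10⁻³ = 1459 kN (longitudinal, 2 welds).
R_nwt = 0.6 × 430 × 11.31 × 240 × 10⁻³ = 700.4 kN (transverse, base value).
(i) R_nwl + R_nwt = 2160 kN; (ii) 0.85 R_nwl + 1.5 R_nwt = 2291 kN.
R_n = max = 2291 kN [governs: (ii)]; R_n/Ω = 1146 kN.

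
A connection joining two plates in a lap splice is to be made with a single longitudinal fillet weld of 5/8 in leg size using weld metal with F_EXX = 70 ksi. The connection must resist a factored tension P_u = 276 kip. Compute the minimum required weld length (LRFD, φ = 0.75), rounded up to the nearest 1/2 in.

L = 20 in

Throat t_e = 0.707 × 0.625 = 0.4419 in.
φr_n = 0.75 × 0.6 × 70 × 0.4419 = 13.92 kip/in.
L_req = P_u / φr_n = 276 / 13.92 = 19.83 in total.
Round up → use L = 20 in.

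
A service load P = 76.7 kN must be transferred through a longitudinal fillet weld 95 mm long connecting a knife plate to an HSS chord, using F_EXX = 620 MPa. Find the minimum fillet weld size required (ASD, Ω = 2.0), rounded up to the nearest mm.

w = 7 mm

Total weld length L = 95 mm.
Required throat t_e = P × Ω / (0.6 F_EXX × L) = 76.7 × 2.0 / (0.6 × 620 × 95 × 10⁻³) = 4.341 mm.
Required leg w = t_e / 0.707 = 6.14 mm → use 7 mm.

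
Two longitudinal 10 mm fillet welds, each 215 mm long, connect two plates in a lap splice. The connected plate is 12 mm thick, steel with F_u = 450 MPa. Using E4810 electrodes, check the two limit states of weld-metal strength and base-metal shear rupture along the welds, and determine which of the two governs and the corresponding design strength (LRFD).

E48XX → F_EXX = 480 MPa.
t_e = 0.707 × 10 = 7.07 mm; L = 430 mm.
Weld metal: φR_n = 0.75 × 0.6 × 480 × 7.07 × 430 × 10⁻³ = 656.7 kN.
Base metal (shear rupture): φR_n = 0.75 × 0.6 × 450 × 12 × 430 × 10⁻³ = 1045 kN.
Governing: weld metal.

φR_n ≈ 657 kN (weld metal governs)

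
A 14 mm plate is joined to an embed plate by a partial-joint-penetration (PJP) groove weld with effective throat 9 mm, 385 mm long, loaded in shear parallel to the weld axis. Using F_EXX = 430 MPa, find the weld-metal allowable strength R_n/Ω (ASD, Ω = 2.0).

R_n/Ω ≈ 447 kN

Effective throat (given) t_e = 9 mm.
A_we = 9 × 385 = 3465 mm².
F_nw = 0.6 F_EXX = 258 MPa.
R_n/Ω = (258 × 3465) / 2.0 × 10⁻³ = 447 kN.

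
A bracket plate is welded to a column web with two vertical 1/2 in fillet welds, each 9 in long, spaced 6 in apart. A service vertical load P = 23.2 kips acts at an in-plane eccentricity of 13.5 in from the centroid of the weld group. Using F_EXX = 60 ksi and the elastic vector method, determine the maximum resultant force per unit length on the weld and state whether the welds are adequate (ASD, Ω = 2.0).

f_max ≈ 6.78 kip/in; NOT adequate

Total weld length L_w = 18 in. Treat welds as unit-width lines.
Polar moment about centroid: J = 2[d³/12 + d(b/2)²] = 2[9³/12 + 9×3²] = 283.5 in³.
Direct shear f_v = P/L_w = 23.2 / 18 = 1.289 kip/in (vertical).
Torsion M = P·e = 23.2 × 13.5 = 313.2 kip·in.
Critical point at (x, y) = (3, 4.5) from centroid. f_tx = M·y/J = 4.971 kip/in; f_ty = M·x/J = 3.314 kip/in.
Resultant f_max = √[f_tx² + (f_v + f_ty)²] = √[4.971² + (1.289 + 3.314)²] = 6.775 kip/in.
Capacity per unit length: r_n/Ω = (1/2.0) × 0.6 × 60 × (0.707 × 0.5) = 6.363 kip/in.
6.775 > 6.363 → NOT adequate.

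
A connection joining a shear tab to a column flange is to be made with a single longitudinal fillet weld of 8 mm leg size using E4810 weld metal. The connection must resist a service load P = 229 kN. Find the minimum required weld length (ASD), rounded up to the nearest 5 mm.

E48XX → F_EXX = 480 MPa.
Throat t_e = 0.707 × 8 = 5.656 mm.
r_n/Ω = (0.6 × 480 × 5.656) / 2.0 = 814.5 N/mm = 0.8145 kN/mm.
L_req = P / (r_n/Ω) = 229 / 0.8145 = 281.2 mm total.
Round up → use L = 285 mm.

L = 285 mm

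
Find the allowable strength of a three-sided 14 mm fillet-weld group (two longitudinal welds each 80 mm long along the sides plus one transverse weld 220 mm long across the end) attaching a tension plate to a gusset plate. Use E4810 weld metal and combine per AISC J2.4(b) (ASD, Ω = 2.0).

E48XX → F_EXX = 480 MPa.
t_e = 0.707 × 14 = 9.898 mm.
R_nwl = 0.6 × 480 × 9.898 × 160 × 10⁻³ = 456.1 kN (longitudinal, 2 welds).
R_nwt = 0.6 × 480 × 9.898 × 220 × 10⁻³ = 627.1 kN (transverse, base value).
(i) R_nwl + R_nwt = 1083 kN; (ii) 0.85 R_nwl + 1.5 R_nwt = 1328 kN.
R_n = max = 1328 kN [governs: (ii)]; R_n/Ω = 664.2 kN.

R_n/Ω ≈ 664 kN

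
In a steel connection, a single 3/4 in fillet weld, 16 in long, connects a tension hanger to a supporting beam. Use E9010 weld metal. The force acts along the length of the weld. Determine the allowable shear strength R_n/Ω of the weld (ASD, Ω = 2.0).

E90XX → F_EXX = 90 ksi.
Effective throat t_e = 0.707 × 0.75 = 0.5302 in.
Total length L = 16 in; A_we = 0.5302 × 16 = 8.484 in².
F_nw = 0.6 F_EXX = 0.6 × 90 = 54 ksi.
R_n = 54 × 8.484 = 458.1 kips; R_n/Ω = 458.1/2.0 = 229.1 kips.

R_n/Ω ≈ 229 kips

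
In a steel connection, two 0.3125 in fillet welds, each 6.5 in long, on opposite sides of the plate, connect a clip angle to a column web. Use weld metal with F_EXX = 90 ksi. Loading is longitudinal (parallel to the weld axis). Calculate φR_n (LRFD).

φR_n ≈ 116 kip

Effective throat t_e = 0.707 × 0.3125 = 0.2209 in.
Total length L = 13 in; A_we = 0.2209 × 13 = 2.872 in².
F_nw = 0.6 F_EXX = 0.6 × 90 = 54 ksi.
φR_n = 0.75 × 54 × 2.872 = 116.3 kip.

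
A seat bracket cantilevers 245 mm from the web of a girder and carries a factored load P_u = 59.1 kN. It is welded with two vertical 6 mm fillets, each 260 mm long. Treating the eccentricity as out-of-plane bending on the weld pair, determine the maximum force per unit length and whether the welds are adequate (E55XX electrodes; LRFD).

f_max ≈ 653 N/mm; adequate

E55XX → F_EXX = 550 MPa.
L_w = 2 × 260 = 520 mm; section modulus (unit throat) S = 2 × L²/6 = 22530 mm².
Direct shear f_v = P/L_w = 59.1×10³/520 = 113.7 N/mm.
Moment M = P × e = 59.1×10³ × 245 = 14480000 N·mm; bending f_b = M/S = 642.6 N/mm.
f_max = √(f_v² + f_b²) = √(113.7² + 642.6²) = 652.6 N/mm.
φr_n = 0.75 × 0.6 × 550 × (0.707 × 6) = 1050 N/mm → adequate.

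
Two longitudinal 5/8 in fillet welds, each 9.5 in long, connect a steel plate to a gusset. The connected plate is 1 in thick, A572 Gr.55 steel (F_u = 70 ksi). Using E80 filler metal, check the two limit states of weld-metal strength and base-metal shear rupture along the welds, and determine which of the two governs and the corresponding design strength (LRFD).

φR_n ≈ 302 kip (weld metal governs)

E80XX → F_EXX = 80 ksi.
t_e = 0.707 × 0.625 = 0.4419 in; L = 19 in.
Weld metal: φR_n = 0.75 × 0.6 × 80 × 0.4419 × 19 = 302.2 kip.
Base metal (shear rupture): φR_n = 0.75 × 0.6 × 70 × 1 × 19 = 598.5 kip.
Governing: weld metal.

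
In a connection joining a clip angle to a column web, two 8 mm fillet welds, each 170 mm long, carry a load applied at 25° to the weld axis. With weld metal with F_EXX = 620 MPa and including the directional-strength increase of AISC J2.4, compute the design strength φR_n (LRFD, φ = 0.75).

φR_n ≈ 610 kN

t_e = 0.707 × 8 = 5.656 mm; A_we = 5.656 × 340 = 1923 mm².
Directional factor: 1.0 + 0.5 sin^1.5(25°) = 1.137.
F_nw = 0.6 × 620 × 1.137 = 423.1 MPa.
φR_n = 0.75 × 423.1 × 1923 × 10⁻³ = 610.2 kN.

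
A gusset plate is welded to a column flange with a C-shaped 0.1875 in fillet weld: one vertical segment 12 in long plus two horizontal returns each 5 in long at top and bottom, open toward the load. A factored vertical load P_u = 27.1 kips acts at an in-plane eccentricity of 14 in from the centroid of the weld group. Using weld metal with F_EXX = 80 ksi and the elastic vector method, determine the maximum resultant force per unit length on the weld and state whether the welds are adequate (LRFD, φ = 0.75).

f_max ≈ 5.61 kip/in; NOT adequate

Total weld length L_w = 22 in. Treat welds as unit-width lines.
Centroid: x̄ = 2×5×2.5 / 22 = 1.136 in from the vertical weld.
Polar moment about centroid: J = I_x + I_y = [12³/12 + 2×5×6²] + [12×1.136² + 2(5³/12 + 5×1.364²)] = 558.9 in³.
Direct shear f_v = P/L_w = 27.1 / 22 = 1.232 kip/in (vertical).
Torsion M = P·e = 27.1 × 14 = 379.4 kip·in.
Critical point at (x, y) = (3.864, 6) from centroid. f_tx = M·y/J = 4.073 kip/in; f_ty = M·x/J = 2.623 kip/in.
Resultant f_max = √[f_tx² + (f_v + f_ty)²] = √[4.073² + (1.232 + 2.623)²] = 5.608 kip/in.
Capacity per unit length: φr_n = 0.75 × 0.6 × 80 × (0.707 × 0.1875) = 4.772 kip/in.
5.608 > 4.772 → NOT adequate.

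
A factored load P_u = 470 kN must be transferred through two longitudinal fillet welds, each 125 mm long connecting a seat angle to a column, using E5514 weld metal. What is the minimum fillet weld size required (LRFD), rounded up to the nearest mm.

E55XX → F_EXX = 550 MPa.
Total weld length L = 250 mm.
Required throat t_e = P_u / (φ × 0.6 F_EXX × L) = 470 / (0.75 × 0.6 × 550 × 250 × 10⁻³) = 7.596 mm.
Required leg w = t_e / 0.707 = 10.74 mm → use 11 mm.

w = 11 mm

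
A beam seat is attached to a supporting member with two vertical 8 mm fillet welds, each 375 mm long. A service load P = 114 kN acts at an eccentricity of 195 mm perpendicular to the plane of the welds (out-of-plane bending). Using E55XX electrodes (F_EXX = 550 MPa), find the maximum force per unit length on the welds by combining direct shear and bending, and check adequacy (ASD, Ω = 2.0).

f_max ≈ 498 N/mm; adequate

L_w = 2 × 375 = 750 mm; section modulus (unit throat) S = 2 × L²/6 = 46880 mm².
Direct shear f_v = P/L_w = 114×10³/750 = 152 N/mm.
Moment M = P × e = 114×10³ × 195 = 22230000 N·mm; bending f_b = M/S = 474.2 N/mm.
f_max = √(f_v² + f_b²) = √(152² + 474.2²) = 498 N/mm.
r_n/Ω = (1/2.0) × 0.6 × 550 × (0.707 × 8) = 933.2 N/mm → adequate.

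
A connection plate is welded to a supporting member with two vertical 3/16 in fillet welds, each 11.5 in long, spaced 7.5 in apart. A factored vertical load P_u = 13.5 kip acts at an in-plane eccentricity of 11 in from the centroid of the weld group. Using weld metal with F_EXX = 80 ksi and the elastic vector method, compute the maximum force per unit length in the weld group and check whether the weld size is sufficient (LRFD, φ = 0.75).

f_max ≈ 2.14 kip/in; adequate

Total weld length L_w = 23 in. Treat welds as unit-width lines.
Polar moment about centroid: J = 2[d³/12 + d(b/2)²] = 2[11.5³/12 + 11.5×3.75²] = 576.9 in³.
Direct shear f_v = P/L_w = 13.5 / 23 = 0.587 kip/in (vertical).
Torsion M = P·e = 13.5 × 11 = 148.5 kip·in.
Critical point at (x, y) = (3.75, 5.75) from centroid. f_tx = M·y/J = 1.48 kip/in; f_ty = M·x/J = 0.9653 kip/in.
Resultant f_max = √[f_tx² + (f_v + f_ty)²] = √[1.48² + (0.587 + 0.9653)²] = 2.145 kip/in.
Capacity per unit length: φr_n = 0.75 × 0.6 × 80 × (0.707 × 0.1875) = 4.772 kip/in.
2.145 ≤ 4.772 → adequate.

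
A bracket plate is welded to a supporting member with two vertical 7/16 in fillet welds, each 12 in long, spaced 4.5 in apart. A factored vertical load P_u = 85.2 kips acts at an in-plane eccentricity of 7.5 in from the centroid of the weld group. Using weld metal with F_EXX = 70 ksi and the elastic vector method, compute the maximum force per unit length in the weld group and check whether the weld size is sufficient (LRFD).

f_max ≈ 11.7 kip/in; NOT adequate

Total weld length L_w = 24 in. Treat welds as unit-width lines.
Polar moment about centroid: J = 2[d³/12 + d(b/2)²] = 2[12³/12 + 12×2.25²] = 409.5 in³.
Direct shear f_v = P/L_w = 85.2 / 24 = 3.55 kip/in (vertical).
Torsion M = P·e = 85.2 × 7.5 = 639 kip·in.
Critical point at (x, y) = (2.25, 6) from centroid. f_tx = M·y/J = 9.363 kip/in; f_ty = M·x/J = 3.511 kip/in.
Resultant f_max = √[f_tx² + (f_v + f_ty)²] = √[9.363² + (3.55 + 3.511)²] = 11.73 kip/in.
Capacity per unit length: φr_n = 0.75 × 0.6 × 70 × (0.707 × 0.4375) = 9.743 kip/in.
11.73 > 9.743 → NOT adequate.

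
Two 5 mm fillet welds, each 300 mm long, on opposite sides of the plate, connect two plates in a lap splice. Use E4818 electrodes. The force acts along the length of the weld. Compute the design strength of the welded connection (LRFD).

φR_n ≈ 458 kN

E48XX → F_EXX = 480 MPa.
Effective throat t_e = 0.707 × 5 = 3.535 mm.
Total length L = 600 mm; A_we = 3.535 × 600 = 2121 mm².
F_nw = 0.6 F_EXX = 0.6 × 480 = 288 MPa.
φR_n = 0.75 × 288 × 2121 × 10⁻³ = 458.1 kN.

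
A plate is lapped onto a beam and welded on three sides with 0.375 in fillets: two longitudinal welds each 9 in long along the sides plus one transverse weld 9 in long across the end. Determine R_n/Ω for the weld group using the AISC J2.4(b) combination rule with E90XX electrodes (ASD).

E90XX → F_EXX = 90 ksi.
t_e = 0.707 × 0.375 = 0.2651 in.
R_nwl = 0.6 × 90 × 0.2651 × 18 = 257.7 kip (longitudinal, 2 welds).
R_nwt = 0.6 × 90 × 0.2651 × 9 = 128.9 kip (transverse, base value).
(i) R_nwl + R_nwt = 386.6 kip; (ii) 0.85 R_nwl + 1.5 R_nwt = 412.3 kip.
R_n = max = 412.3 kip [governs: (ii)]; R_n/Ω = 206.2 kip.

R_n/Ω ≈ 206 kip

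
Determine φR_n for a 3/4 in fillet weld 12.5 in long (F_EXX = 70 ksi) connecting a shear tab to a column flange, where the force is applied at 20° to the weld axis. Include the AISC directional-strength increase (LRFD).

t_e = 0.707 × 0.75 = 0.5302 in; A_we = 0.5302 × 12.5 = 6.628 in².
Directional factor: 1.0 + 0.5 sin^1.5(20°) = 1.1.
F_nw = 0.6 × 70 × 1.1 = 46.2 ksi.
φR_n = 0.75 × 46.2 × 6.628 = 229.7 kips.

φR_n ≈ 230 kips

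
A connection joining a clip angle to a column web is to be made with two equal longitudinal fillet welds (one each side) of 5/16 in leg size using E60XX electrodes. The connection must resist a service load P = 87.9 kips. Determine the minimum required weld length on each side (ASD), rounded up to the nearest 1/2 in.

E60XX → F_EXX = 60 ksi.
Throat t_e = 0.707 × 0.3125 = 0.2209 in.
r_n/Ω = (0.6 × 60 × 0.2209) / 2.0 = 3.977 kip/in.
L_req = P / (r_n/Ω) = 87.9 / 3.977 = 22.1 in total.
Per side: 22.1 / 2 = 11.05 in.
Round up → use L = 11.5 in on each side.

L = 11.5 in on each side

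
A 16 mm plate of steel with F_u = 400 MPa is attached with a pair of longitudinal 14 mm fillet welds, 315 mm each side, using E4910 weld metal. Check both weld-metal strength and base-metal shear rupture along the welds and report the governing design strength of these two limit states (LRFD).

E49XX → F_EXX = 490 MPa.
t_e = 0.707 × 14 = 9.898 mm; L = 630 mm.
Weld metal: φR_n = 0.75 × 0.6 × 490 × 9.898 × 630 × 10⁻³ = 1375 kN.
Base metal (shear rupture): φR_n = 0.75 × 0.6 × 400 × 16 × 630 × 10⁻³ = 1814 kN.
Governing: weld metal.

φR_n ≈ 1370 kN (weld metal governs)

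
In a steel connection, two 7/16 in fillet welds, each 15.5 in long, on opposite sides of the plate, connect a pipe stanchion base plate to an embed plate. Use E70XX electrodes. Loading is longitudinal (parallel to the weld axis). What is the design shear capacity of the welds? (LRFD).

E70XX → F_EXX = 70 ksi.
Effective throat t_e = 0.707 × 0.4375 = 0.3093 in.
Total length L = 31 in; A_we = 0.3093 × 31 = 9.589 in².
F_nw = 0.6 F_EXX = 0.6 × 70 = 42 ksi.
φR_n = 0.75 × 42 × 9.589 = 302 kip.

φR_n ≈ 302 kip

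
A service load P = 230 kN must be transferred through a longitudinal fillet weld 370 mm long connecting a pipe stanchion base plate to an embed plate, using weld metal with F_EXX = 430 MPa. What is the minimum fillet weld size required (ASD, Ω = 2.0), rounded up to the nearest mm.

Total weld length L = 370 mm.
Required throat t_e = P × Ω / (0.6 F_EXX × L) = 230 × 2.0 / (0.6 × 430 × 370 × 10⁻³) = 4.819 mm.
Required leg w = t_e / 0.707 = 6.816 mm → use 7 mm.

w = 7 mm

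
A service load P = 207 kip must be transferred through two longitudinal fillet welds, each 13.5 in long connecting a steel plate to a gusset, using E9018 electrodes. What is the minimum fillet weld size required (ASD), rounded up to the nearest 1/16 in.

w = 7/16 in

E90XX → F_EXX = 90 ksi.
Total weld length L = 27 in.
Required throat t_e = P × Ω / (0.6 F_EXX × L) = 207 × 2.0 / (0.6 × 90 × 27) = 0.284 in.
Required leg w = t_e / 0.707 = 0.4016 in → use 7/16 in.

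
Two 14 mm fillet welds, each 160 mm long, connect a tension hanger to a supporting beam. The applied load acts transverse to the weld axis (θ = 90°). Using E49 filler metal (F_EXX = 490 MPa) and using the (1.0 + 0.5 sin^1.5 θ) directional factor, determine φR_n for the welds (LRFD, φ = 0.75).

φR_n ≈ 1050 kN

t_e = 0.707 × 14 = 9.898 mm; A_we = 9.898 × 320 = 3167 mm².
Directional factor: 1.0 + 0.5 sin^1.5(90°) = 1.5.
F_nw = 0.6 × 490 × 1.5 = 441 MPa.
φR_n = 0.75 × 441 × 3167 × 10⁻³ = 1048 kN.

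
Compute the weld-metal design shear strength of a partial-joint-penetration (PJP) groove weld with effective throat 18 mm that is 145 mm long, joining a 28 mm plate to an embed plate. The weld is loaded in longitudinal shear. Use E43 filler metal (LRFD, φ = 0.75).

E43XX → F_EXX = 430 MPa.
Effective throat (given) t_e = 18 mm.
A_we = 18 × 145 = 2610 mm².
F_nw = 0.6 F_EXX = 258 MPa.
φR_n = 0.75 × 258 × 2610 × 10⁻³ = 505 kN.

φR_n ≈ 505 kN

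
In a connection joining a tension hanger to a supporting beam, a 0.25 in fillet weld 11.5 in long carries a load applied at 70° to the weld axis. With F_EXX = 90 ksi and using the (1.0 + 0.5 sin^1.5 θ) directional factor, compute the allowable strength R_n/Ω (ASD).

t_e = 0.707 × 0.25 = 0.1767 in; A_we = 0.1767 × 11.5 = 2.033 in².
Directional factor: 1.0 + 0.5 sin^1.5(70°) = 1.455.
F_nw = 0.6 × 90 × 1.455 = 78.59 ksi.
R_n/Ω = (78.59 × 2.033) / 2.0 = 79.88 kips.

R_n/Ω ≈ 79.9 kips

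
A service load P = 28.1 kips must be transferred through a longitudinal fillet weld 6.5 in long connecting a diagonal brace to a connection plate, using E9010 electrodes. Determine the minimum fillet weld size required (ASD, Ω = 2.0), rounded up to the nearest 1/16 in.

E90XX → F_EXX = 90 ksi.
Total weld length L = 6.5 in.
Required throat t_e = P × Ω / (0.6 F_EXX × L) = 28.1 × 2.0 / (0.6 × 90 × 6.5) = 0.1601 in.
Required leg w = t_e / 0.707 = 0.2265 in → use 1/4 in.

w = 1/4 in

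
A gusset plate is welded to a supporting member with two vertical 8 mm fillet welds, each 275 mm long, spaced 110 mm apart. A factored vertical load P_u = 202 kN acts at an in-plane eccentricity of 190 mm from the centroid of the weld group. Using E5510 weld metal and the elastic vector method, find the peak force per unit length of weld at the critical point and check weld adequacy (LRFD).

f_max ≈ 1290 N/mm; adequate

E55XX → F_EXX = 550 MPa.
Total weld length L_w = 550 mm. Treat welds as unit-width lines.
Polar moment about centroid: J = 2[d³/12 + d(b/2)²] = 2[275³/12 + 275×55²] = 5130000 mm³.
Direct shear f_v = P/L_w = 202×10³ / 550 = 367.3 N/mm (vertical).
Torsion M = P·e = 202×10³ × 190 = 38380000 N·mm.
Critical point at (x, y) = (55, 137.5) from centroid. f_tx = M·y/J = 1029 N/mm; f_ty = M·x/J = 411.5 N/mm.
Resultant f_max = √[f_tx² + (f_v + f_ty)²] = √[1029² + (367.3 + 411.5)²] = 1290 N/mm.
Capacity per unit length: φr_n = 0.75 × 0.6 × 550 × (0.707 × 8) = 1400 N/mm.
1290 ≤ 1400 → adequate.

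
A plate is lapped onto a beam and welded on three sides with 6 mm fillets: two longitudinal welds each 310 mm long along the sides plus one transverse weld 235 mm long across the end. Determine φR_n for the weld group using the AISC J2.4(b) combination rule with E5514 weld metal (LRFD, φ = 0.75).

E55XX → F_EXX = 550 MPa.
t_e = 0.707 × 6 = 4.242 mm.
R_nwl = 0.6 × 550 × 4.242 × 620 × 10⁻³ = 867.9 kN (longitudinal, 2 welds).
R_nwt = 0.6 × 550 × 4.242 × 235 × 10⁻³ = 329 kN (transverse, base value).
(i) R_nwl + R_nwt = 1197 kN; (ii) 0.85 R_nwl + 1.5 R_nwt = 1231 kN.
R_n = max = 1231 kN [governs: (ii)]; φR_n = 923.4 kN.

φR_n ≈ 923 kN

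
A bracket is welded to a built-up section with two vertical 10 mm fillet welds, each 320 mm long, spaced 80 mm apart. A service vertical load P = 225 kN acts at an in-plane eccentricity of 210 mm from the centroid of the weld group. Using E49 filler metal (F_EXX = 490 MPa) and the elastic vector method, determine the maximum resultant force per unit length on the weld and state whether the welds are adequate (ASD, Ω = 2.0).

Total weld length L_w = 640 mm. Treat welds as unit-width lines.
Polar moment about centroid: J = 2[d³/12 + d(b/2)²] = 2[320³/12 + 320×40²] = 6485000 mm³.
Direct shear f_v = P/L_w = 225×10³ / 640 = 351.6 N/mm (vertical).
Torsion M = P·e = 225×10³ × 210 = 47250000 N·mm.
Critical point at (x, y) = (40, 160) from centroid. f_tx = M·y/J = 1166 N/mm; f_ty = M·x/J = 291.4 N/mm.
Resultant f_max = √[f_tx² + (f_v + f_ty)²] = √[1166² + (351.6 + 291.4)²] = 1331 N/mm.
Capacity per unit length: r_n/Ω = (1/2.0) × 0.6 × 490 × (0.707 × 10) = 1039 N/mm.
1331 > 1039 → NOT adequate.

f_max ≈ 1330 N/mm; NOT adequate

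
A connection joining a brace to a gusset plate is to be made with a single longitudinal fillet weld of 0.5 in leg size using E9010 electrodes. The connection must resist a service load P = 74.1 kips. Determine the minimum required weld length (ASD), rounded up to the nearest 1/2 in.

E90XX → F_EXX = 90 ksi.
Throat t_e = 0.707 × 0.5 = 0.3535 in.
r_n/Ω = (0.6 × 90 × 0.3535) / 2.0 = 9.544 kip/in.
L_req = P / (r_n/Ω) = 74.1 / 9.544 = 7.764 in total.
Round up → use L = 8 in.

L = 8 in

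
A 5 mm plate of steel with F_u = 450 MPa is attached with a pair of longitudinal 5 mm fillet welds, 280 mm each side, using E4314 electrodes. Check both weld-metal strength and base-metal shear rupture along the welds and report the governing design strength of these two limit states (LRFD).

E43XX → F_EXX = 430 MPa.
t_e = 0.707 × 5 = 3.535 mm; L = 560 mm.
Weld metal: φR_n = 0.75 × 0.6 × 430 × 3.535 × 560 × 10⁻³ = 383.1 kN.
Base metal (shear rupture): φR_n = 0.75 × 0.6 × 450 × 5 × 560 × 10⁻³ = 567 kN.
Governing: weld metal.

φR_n ≈ 383 kN (weld metal governs)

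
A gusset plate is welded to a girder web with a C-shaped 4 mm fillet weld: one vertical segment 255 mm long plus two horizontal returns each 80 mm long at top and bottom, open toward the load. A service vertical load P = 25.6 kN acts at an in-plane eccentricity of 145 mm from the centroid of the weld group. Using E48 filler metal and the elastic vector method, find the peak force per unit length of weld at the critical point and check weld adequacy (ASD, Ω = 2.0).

E48XX → F_EXX = 480 MPa.
Total weld length L_w = 415 mm. Treat welds as unit-width lines.
Centroid: x̄ = 2×80×40 / 415 = 15.42 mm from the vertical weld.
Polar moment about centroid: J = I_x + I_y = [255³/12 + 2×80×127.5²] + [255×15.42² + 2(80³/12 + 80×24.58²)] = 4225000 mm³.
Direct shear f_v = P/L_w = 25.6×10³ / 415 = 61.69 N/mm (vertical).
Torsion M = P·e = 25.6×10³ × 145 = 3712000 N·mm.
Critical point at (x, y) = (64.58, 127.5) from centroid. f_tx = M·y/J = 112 N/mm; f_ty = M·x/J = 56.73 N/mm.
Resultant f_max = √[f_tx² + (f_v + f_ty)²] = √[112² + (61.69 + 56.73)²] = 163 N/mm.
Capacity per unit length: r_n/Ω = (1/2.0) × 0.6 × 480 × (0.707 × 4) = 407.2 N/mm.
163 ≤ 407.2 → adequate.

f_max ≈ 163 N/mm; adequate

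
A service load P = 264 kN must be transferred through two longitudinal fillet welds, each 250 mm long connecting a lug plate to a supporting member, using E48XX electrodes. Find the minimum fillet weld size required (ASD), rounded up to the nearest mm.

w = 6 mm

E48XX → F_EXX = 480 MPa.
Total weld length L = 500 mm.
Required throat t_e = P × Ω / (0.6 F_EXX × L) = 264 × 2.0 / (0.6 × 480 × 500 × 10⁻³) = 3.667 mm.
Required leg w = t_e / 0.707 = 5.186 mm → use 6 mm.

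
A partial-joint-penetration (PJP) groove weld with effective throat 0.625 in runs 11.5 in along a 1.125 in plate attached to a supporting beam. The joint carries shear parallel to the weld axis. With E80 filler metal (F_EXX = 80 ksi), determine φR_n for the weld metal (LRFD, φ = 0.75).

Effective throat (given) t_e = 0.625 in.
A_we = 0.625 × 11.5 = 7.188 in².
F_nw = 0.6 F_EXX = 48 ksi.
φR_n = 0.75 × 48 × 7.188 = 258.8 kip.

φR_n ≈ 259 kip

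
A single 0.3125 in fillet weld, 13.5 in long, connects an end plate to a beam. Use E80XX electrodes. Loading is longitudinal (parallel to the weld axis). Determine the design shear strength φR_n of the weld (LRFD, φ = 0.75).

φR_n ≈ 107 kips

E80XX → F_EXX = 80 ksi.
Effective throat t_e = 0.707 × 0.3125 = 0.2209 in.
Total length L = 13.5 in; A_we = 0.2209 × 13.5 = 2.983 in².
F_nw = 0.6 F_EXX = 0.6 × 80 = 48 ksi.
φR_n = 0.75 × 48 × 2.983 = 107.4 kips.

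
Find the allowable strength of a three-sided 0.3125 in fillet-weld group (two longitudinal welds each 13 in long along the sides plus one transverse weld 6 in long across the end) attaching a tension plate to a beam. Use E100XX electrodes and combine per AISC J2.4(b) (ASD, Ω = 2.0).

R_n/Ω ≈ 212 kip

E100XX → F_EXX = 100 ksi.
t_e = 0.707 × 0.3125 = 0.2209 in.
R_nwl = 0.6 × 100 × 0.2209 × 26 = 344.7 kip (longitudinal, 2 welds).
R_nwt = 0.6 × 100 × 0.2209 × 6 = 79.54 kip (transverse, base value).
(i) R_nwl + R_nwt = 424.2 kip; (ii) 0.85 R_nwl + 1.5 R_nwt = 412.3 kip.
R_n = max = 424.2 kip [governs: (i)]; R_n/Ω = 212.1 kip.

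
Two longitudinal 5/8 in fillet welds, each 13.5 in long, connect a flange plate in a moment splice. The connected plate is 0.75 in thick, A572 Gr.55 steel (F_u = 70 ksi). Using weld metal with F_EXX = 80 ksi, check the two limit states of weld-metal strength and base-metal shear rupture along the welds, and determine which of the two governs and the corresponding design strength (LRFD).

t_e = 0.707 × 0.625 = 0.4419 in; L = 27 in.
Weld metal: φR_n = 0.75 × 0.6 × 80 × 0.4419 × 27 = 429.5 kip.
Base metal (shear rupture): φR_n = 0.75 × 0.6 × 70 × 0.75 × 27 = 637.9 kip.
Governing: weld metal.

φR_n ≈ 430 kip (weld metal governs)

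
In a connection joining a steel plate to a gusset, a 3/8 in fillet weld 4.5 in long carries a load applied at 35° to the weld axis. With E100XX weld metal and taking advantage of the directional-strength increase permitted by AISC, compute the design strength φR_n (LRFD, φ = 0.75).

φR_n ≈ 65.3 kip

E100XX → F_EXX = 100 ksi.
t_e = 0.707 × 0.375 = 0.2651 in; A_we = 0.2651 × 4.5 = 1.193 in².
Directional factor: 1.0 + 0.5 sin^1.5(35°) = 1.217.
F_nw = 0.6 × 100 × 1.217 = 73.03 ksi.
φR_n = 0.75 × 73.03 × 1.193 = 65.35 kip.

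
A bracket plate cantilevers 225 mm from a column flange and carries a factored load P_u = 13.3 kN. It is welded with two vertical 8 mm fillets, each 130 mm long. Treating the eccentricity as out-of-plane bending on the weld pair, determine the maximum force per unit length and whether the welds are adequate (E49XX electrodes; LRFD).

E49XX → F_EXX = 490 MPa.
L_w = 2 × 130 = 260 mm; section modulus (unit throat) S = 2 × L²/6 = 5633 mm².
Direct shear f_v = P/L_w = 13.3×10³/260 = 51.15 N/mm.
Moment M = P × e = 13.3×10³ × 225 = 2992500 N·mm; bending f_b = M/S = 531.2 N/mm.
f_max = √(f_v² + f_b²) = √(51.15² + 531.2²) = 533.7 N/mm.
φr_n = 0.75 × 0.6 × 490 × (0.707 × 8) = 1247 N/mm → adequate.

f_max ≈ 534 N/mm; adequate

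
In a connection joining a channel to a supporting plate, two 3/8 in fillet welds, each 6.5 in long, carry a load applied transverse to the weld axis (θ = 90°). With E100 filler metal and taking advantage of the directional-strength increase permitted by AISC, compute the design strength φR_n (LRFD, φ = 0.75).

E100XX → F_EXX = 100 ksi.
t_e = 0.707 × 0.375 = 0.2651 in; A_we = 0.2651 × 13 = 3.447 in².
Directional factor: 1.0 + 0.5 sin^1.5(90°) = 1.5.
F_nw = 0.6 × 100 × 1.5 = 90 ksi.
φR_n = 0.75 × 90 × 3.447 = 232.6 kips.

φR_n ≈ 233 kips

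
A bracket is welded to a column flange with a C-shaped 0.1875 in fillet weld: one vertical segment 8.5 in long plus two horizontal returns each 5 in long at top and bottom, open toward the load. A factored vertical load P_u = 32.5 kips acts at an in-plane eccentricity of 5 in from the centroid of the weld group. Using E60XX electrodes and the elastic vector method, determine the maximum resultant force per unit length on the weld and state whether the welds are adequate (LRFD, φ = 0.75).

E60XX → F_EXX = 60 ksi.
Total weld length L_w = 18.5 in. Treat welds as unit-width lines.
Centroid: x̄ = 2×5×2.5 / 18.5 = 1.351 in from the vertical weld.
Polar moment about centroid: J = I_x + I_y = [8.5³/12 + 2×5×4.25²] + [8.5×1.351² + 2(5³/12 + 5×1.149²)] = 281.4 in³.
Direct shear f_v = P/L_w = 32.5 / 18.5 = 1.757 kip/in (vertical).
Torsion M = P·e = 32.5 × 5 = 162.5 kip·in.
Critical point at (x, y) = (3.649, 4.25) from centroid. f_tx = M·y/J = 2.455 kip/in; f_ty = M·x/J = 2.107 kip/in.
Resultant f_max = √[f_tx² + (f_v + f_ty)²] = √[2.455² + (1.757 + 2.107)²] = 4.578 kip/in.
Capacity per unit length: φr_n = 0.75 × 0.6 × 60 × (0.707 × 0.1875) = 3.579 kip/in.
4.578 > 3.579 → NOT adequate.

f_max ≈ 4.58 kip/in; NOT adequate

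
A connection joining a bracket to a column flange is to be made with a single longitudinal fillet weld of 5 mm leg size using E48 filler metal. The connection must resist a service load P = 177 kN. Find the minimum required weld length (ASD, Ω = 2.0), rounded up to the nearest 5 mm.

E48XX → F_EXX = 480 MPa.
Throat t_e = 0.707 × 5 = 3.535 mm.
r_n/Ω = (0.6 × 480 × 3.535) / 2.0 = 509 N/mm = 0.509 kN/mm.
L_req = P / (r_n/Ω) = 177 / 0.509 = 347.7 mm total.
Round up → use L = 350 mm.

L = 350 mm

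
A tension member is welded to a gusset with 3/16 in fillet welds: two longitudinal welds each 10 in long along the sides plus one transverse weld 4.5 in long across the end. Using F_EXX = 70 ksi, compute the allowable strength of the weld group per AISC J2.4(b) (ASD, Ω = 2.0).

R_n/Ω ≈ 68.2 kips

t_e = 0.707 × 0.1875 = 0.1326 in.
R_nwl = 0.6 × 70 × 0.1326 × 20 = 111.4 kips (longitudinal, 2 welds).
R_nwt = 0.6 × 70 × 0.1326 × 4.5 = 25.05 kips (transverse, base value).
(i) R_nwl + R_nwt = 136.4 kips; (ii) 0.85 R_nwl + 1.5 R_nwt = 132.2 kips.
R_n = max = 136.4 kips [governs: (i)]; R_n/Ω = 68.2 kips.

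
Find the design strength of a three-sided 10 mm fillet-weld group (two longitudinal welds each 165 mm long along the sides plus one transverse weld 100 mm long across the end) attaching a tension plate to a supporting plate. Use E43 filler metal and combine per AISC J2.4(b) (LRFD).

φR_n ≈ 589 kN

E43XX → F_EXX = 430 MPa.
t_e = 0.707 × 10 = 7.07 mm.
R_nwl = 0.6 × 430 × 7.07 × 330 × 10⁻³ = 601.9 kN (longitudinal, 2 welds).
R_nwt = 0.6 × 430 × 7.07 × 100 × 10⁻³ = 182.4 kN (transverse, base value).
(i) R_nwl + R_nwt = 784.3 kN; (ii) 0.85 R_nwl + 1.5 R_nwt = 785.3 kN.
R_n = max = 785.3 kN [governs: (ii)]; φR_n = 588.9 kN.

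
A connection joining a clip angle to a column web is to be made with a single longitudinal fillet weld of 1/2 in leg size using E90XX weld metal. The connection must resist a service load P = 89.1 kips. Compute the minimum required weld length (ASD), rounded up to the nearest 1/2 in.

E90XX → F_EXX = 90 ksi.
Throat t_e = 0.707 × 0.5 = 0.3535 in.
r_n/Ω = (0.6 × 90 × 0.3535) / 2.0 = 9.544 kip/in.
L_req = P / (r_n/Ω) = 89.1 / 9.544 = 9.335 in total.
Round up → use L = 9.5 in.

L = 9.5 in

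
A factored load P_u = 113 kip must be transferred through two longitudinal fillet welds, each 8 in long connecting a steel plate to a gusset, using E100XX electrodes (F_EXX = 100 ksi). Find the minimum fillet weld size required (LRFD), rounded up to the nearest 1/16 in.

w = 1/4 in

Total weld length L = 16 in.
Required throat t_e = P_u / (φ × 0.6 F_EXX × L) = 113 / (0.75 × 0.6 × 100 × 16) = 0.1569 in.
Required leg w = t_e / 0.707 = 0.222 in → use 1/4 in.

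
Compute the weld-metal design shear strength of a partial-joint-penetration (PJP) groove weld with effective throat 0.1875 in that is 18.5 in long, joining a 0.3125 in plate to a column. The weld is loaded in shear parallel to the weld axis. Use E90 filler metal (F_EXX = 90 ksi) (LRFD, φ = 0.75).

Effective throat (given) t_e = 0.1875 in.
A_we = 0.1875 × 18.5 = 3.469 in².
F_nw = 0.6 F_EXX = 54 ksi.
φR_n = 0.75 × 54 × 3.469 = 140.5 kip.

φR_n ≈ 140 kip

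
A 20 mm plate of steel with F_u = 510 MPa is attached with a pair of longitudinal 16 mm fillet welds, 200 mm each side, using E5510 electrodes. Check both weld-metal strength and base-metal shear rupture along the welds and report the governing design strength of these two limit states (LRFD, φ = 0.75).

φR_n ≈ 1120 kN (weld metal governs)

E55XX → F_EXX = 550 MPa.
t_e = 0.707 × 16 = 11.31 mm; L = 400 mm.
Weld metal: φR_n = 0.75 × 0.6 × 550 × 11.31 × 400 × 10⁻³ = 1120 kN.
Base metal (shear rupture): φR_n = 0.75 × 0.6 × 510 × 20 × 400 × 10⁻³ = 1836 kN.
Governing: weld metal.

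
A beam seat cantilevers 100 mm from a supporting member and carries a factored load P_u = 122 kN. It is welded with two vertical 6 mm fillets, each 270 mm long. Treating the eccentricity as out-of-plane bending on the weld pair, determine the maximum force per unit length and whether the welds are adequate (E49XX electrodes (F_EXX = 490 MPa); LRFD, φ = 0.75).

f_max ≈ 551 N/mm; adequate

L_w = 2 × 270 = 540 mm; section modulus (unit throat) S = 2 × L²/6 = 24300 mm².
Direct shear f_v = P/L_w = 122×10³/540 = 225.9 N/mm.
Moment M = P × e = 122×10³ × 100 = 12200000 N·mm; bending f_b = M/S = 502.1 N/mm.
f_max = √(f_v² + f_b²) = √(225.9² + 502.1²) = 550.5 N/mm.
φr_n = 0.75 × 0.6 × 490 × (0.707 × 6) = 935.4 N/mm → adequate.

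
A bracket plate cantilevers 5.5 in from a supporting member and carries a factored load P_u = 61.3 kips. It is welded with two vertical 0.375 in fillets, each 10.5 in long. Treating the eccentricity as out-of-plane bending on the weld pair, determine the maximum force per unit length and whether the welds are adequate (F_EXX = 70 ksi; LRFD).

L_w = 2 × 10.5 = 21 in; section modulus (unit throat) S = 2 × L²/6 = 36.75 in².
Direct shear f_v = P/L_w = 61.3/21 = 2.919 kip/in.
Moment M = P × e = 61.3 × 5.5 = 337.15 kip·in; bending f_b = M/S = 9.174 kip/in.
f_max = √(f_v² + f_b²) = √(2.919² + 9.174²) = 9.627 kip/in.
φr_n = 0.75 × 0.6 × 70 × (0.707 × 0.375) = 8.351 kip/in → NOT adequate.

f_max ≈ 9.63 kip/in; NOT adequate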